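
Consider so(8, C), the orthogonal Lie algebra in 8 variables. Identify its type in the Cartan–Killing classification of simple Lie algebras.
D_4

This is so(8) with 8 even, which has dimension 8(8-1)/2 = 28 and rank 8/2 = 4. In the classification of classical Lie algebras, the orthogonal algebra so(2n) in an even number of variables has type D_n; here n = 4, so the Dynkin diagram is a chain of 2 nodes with a fork of two nodes at one end (D_4). Hence the type is D_4.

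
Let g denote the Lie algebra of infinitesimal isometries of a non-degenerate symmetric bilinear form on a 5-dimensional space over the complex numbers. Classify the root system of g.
This is so(5) with 5 odd, which has dimension 5(5-1)/2 = 10 and rank (5-1)/2 = 2. In the classification of classical Lie algebras, the orthogonal algebra so(2n+1) in an odd number of variables has type B_n; here n = 2, so the Dynkin diagram is a chain of 2 nodes with a double edge at one end; the terminal node there is the unique short simple root (B_2). Hence the type is B_2.

B2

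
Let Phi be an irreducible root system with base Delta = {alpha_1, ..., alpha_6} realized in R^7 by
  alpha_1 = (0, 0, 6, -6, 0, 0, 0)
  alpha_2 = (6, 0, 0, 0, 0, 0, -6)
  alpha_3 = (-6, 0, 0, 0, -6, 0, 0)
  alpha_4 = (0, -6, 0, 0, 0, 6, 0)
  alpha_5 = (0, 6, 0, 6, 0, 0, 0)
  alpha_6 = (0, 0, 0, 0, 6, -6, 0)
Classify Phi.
Compute the Cartan integers a_ij = 2(alpha_i, alpha_j)/(alpha_j, alpha_j); the resulting 6x6 Cartan matrix is
[[2, 0, 0, 0, -1, 0], [0, 2, -1, 0, 0, 0], [0, -1, 2, 0, 0, -1], [0, 0, 0, 2, -1, -1], [-1, 0, 0, -1, 2, 0], [0, 0, -1, -1, 0, 2]].
All simple roots have the same length, so the diagram is simply laced. The associated Dynkin diagram is a chain of 6 nodes with single edges (A_6), so the type is A_6 (the algebra sl(7)).

A_6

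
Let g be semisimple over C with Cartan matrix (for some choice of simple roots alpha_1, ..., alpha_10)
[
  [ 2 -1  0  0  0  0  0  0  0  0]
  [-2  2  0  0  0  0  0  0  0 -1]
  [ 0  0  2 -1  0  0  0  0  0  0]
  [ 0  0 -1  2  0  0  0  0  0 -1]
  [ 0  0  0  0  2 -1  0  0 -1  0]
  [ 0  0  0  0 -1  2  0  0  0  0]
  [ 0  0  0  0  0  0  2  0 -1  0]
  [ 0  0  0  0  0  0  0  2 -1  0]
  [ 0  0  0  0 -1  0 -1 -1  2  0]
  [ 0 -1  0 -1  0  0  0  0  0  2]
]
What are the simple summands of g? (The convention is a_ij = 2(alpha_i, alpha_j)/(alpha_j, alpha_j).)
B_5 ⊕ D_5

The diagram associated to this matrix has two connected components: the simple roots {alpha_1, alpha_2, alpha_3, alpha_4, alpha_10} form a chain of 5 nodes with a double edge at one end; the terminal node there is the unique short simple root (B_5), and {alpha_5, alpha_6, alpha_7, alpha_8, alpha_9} form a chain of 3 nodes with a fork of two nodes at one end (D_5). A semisimple Lie algebra decomposes uniquely as the direct sum of simple ideals, one per connected component of its Dynkin diagram, so g ≅ B_5 ⊕ D_5 (dimension 55 + 45 = 100).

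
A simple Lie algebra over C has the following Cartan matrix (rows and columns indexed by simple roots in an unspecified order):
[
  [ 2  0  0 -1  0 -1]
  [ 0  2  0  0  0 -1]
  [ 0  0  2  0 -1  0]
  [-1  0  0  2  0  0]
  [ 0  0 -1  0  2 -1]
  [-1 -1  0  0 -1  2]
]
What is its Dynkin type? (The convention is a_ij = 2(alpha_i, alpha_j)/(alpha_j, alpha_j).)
E_6

The matrix has rank 6 with 2's on the diagonal. Reading the off-diagonal entries as Dynkin edges (a single edge where a_ij = a_ji = -1; a double or triple edge where a_ij * a_ji = 2 or 3), the diagram is a chain of 5 nodes with one extra node attached to the third node from one end (E_6). One simple-root ordering that puts it in standard form is (alpha_3, alpha_2, alpha_5, alpha_6, alpha_1, alpha_4). So the algebra is type E_6.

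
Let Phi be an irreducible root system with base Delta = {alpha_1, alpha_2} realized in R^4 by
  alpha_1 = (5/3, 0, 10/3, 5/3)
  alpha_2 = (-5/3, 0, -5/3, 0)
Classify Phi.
Compute the Cartan integers a_ij = 2(alpha_i, alpha_j)/(alpha_j, alpha_j); the resulting 2x2 Cartan matrix is
[[2, -3], [-1, 2]].
The roots have two lengths (squared-length ratio 3:1); the short ones are alpha_{2}. The associated Dynkin diagram is two nodes joined by a triple edge (G_2), so the type is G_2.

G_2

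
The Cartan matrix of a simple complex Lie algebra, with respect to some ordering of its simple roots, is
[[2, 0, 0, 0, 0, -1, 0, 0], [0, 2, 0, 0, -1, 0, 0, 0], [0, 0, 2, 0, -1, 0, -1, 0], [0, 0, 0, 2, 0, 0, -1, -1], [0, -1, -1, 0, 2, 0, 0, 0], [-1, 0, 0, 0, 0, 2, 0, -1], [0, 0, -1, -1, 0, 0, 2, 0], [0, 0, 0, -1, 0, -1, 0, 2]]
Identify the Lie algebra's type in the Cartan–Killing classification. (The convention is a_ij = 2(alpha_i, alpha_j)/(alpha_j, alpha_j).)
A_8 (sl(9))

The matrix has rank 8 with 2's on the diagonal. Reading the off-diagonal entries as Dynkin edges (a single edge where a_ij = a_ji = -1; a double or triple edge where a_ij * a_ji = 2 or 3), the diagram is a chain of 8 nodes with single edges (A_8). One simple-root ordering that puts it in standard form is (alpha_1, alpha_6, alpha_8, alpha_4, alpha_7, alpha_3, alpha_5, alpha_2). So the algebra is type A_8, i.e. sl(9).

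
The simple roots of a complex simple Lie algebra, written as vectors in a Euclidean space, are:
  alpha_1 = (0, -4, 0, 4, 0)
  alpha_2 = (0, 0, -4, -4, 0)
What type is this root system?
A_2 (sl(3))

Compute the Cartan integers a_ij = 2(alpha_i, alpha_j)/(alpha_j, alpha_j); the resulting 2x2 Cartan matrix is
[[2, -1], [-1, 2]].
All simple roots have the same length, so the diagram is simply laced. The associated Dynkin diagram is a chain of 2 nodes with single edges (A_2), so the type is A_2 (the algebra sl(3)).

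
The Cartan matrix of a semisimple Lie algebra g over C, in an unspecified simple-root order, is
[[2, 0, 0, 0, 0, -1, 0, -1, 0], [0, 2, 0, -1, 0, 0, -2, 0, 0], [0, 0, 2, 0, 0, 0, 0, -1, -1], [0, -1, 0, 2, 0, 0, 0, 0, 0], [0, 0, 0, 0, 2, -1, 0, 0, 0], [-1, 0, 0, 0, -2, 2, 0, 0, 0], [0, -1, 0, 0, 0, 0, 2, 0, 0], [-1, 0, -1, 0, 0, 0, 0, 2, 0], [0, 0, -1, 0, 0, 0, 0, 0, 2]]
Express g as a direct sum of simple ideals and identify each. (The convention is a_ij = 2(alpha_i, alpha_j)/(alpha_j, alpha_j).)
The diagram associated to this matrix has two connected components: the simple roots {alpha_2, alpha_4, alpha_7} form a chain of 3 nodes with a double edge at one end; the terminal node there is the unique short simple root (B_3), and {alpha_1, alpha_3, alpha_5, alpha_6, alpha_8, alpha_9} form a chain of 6 nodes with a double edge at one end; the terminal node there is the unique short simple root (B_6). A semisimple Lie algebra decomposes uniquely as the direct sum of simple ideals, one per connected component of its Dynkin diagram, so g ≅ B_3 ⊕ B_6 (dimension 21 + 78 = 99).

type B_3 ⊕ type B_6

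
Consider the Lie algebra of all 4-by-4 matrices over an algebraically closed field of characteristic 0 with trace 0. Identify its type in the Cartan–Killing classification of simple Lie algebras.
A_3 (sl(4))

This is sl(4), which has dimension 4^2 - 1 = 15 and rank 4 - 1 = 3 (a Cartan subalgebra is the diagonal traceless matrices). In the classification of classical Lie algebras, the special linear algebra sl(n+1) has type A_n; here n = 3, so the Dynkin diagram is a chain of 3 nodes with single edges (A_3). Hence the type is A_3.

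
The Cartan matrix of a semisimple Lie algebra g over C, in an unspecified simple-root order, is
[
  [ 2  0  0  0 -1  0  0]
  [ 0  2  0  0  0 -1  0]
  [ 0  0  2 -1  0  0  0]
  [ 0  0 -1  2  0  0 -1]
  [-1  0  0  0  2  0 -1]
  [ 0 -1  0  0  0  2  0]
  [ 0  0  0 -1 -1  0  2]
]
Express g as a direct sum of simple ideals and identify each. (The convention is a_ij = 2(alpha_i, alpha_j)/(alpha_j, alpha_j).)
A2 + A5

The diagram associated to this matrix has two connected components: the simple roots {alpha_2, alpha_6} form a chain of 2 nodes with single edges (A_2), and {alpha_1, alpha_3, alpha_4, alpha_5, alpha_7} form a chain of 5 nodes with single edges (A_5). A semisimple Lie algebra decomposes uniquely as the direct sum of simple ideals, one per connected component of its Dynkin diagram, so g ≅ A_2 ⊕ A_5 (dimension 8 + 35 = 43).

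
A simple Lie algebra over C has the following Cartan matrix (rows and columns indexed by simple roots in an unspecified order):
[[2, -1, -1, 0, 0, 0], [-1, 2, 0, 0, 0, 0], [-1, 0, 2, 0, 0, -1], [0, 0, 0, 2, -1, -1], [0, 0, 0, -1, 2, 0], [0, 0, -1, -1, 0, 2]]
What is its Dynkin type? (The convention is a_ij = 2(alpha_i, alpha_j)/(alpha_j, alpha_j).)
The matrix has rank 6 with 2's on the diagonal. Reading the off-diagonal entries as Dynkin edges (a single edge where a_ij = a_ji = -1; a double or triple edge where a_ij * a_ji = 2 or 3), the diagram is a chain of 6 nodes with single edges (A_6). One simple-root ordering that puts it in standard form is (alpha_5, alpha_4, alpha_6, alpha_3, alpha_1, alpha_2). So the algebra is type A_6, i.e. sl(7).

A6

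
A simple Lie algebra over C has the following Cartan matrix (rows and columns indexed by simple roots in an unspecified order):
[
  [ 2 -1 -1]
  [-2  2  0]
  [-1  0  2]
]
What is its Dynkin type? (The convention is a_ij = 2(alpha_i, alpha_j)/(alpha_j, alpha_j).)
The matrix has rank 3 with 2's on the diagonal. Reading the off-diagonal entries as Dynkin edges (a single edge where a_ij = a_ji = -1; a double or triple edge where a_ij * a_ji = 2 or 3), the diagram is a chain of 3 nodes with a double edge at one end; the terminal node there is the unique long simple root (C_3). One simple-root ordering that puts it in standard form is (alpha_3, alpha_1, alpha_2). So the algebra is type C_3, i.e. sp(6).

C_3 (sp(6))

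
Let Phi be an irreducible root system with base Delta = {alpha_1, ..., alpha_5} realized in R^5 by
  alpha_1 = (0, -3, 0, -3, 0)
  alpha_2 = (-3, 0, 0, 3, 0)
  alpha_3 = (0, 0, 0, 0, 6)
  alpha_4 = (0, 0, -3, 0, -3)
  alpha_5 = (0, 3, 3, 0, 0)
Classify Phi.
C_5

Compute the Cartan integers a_ij = 2(alpha_i, alpha_j)/(alpha_j, alpha_j); the resulting 5x5 Cartan matrix is
[[2, -1, 0, 0, -1], [-1, 2, 0, 0, 0], [0, 0, 2, -2, 0], [0, 0, -1, 2, -1], [-1, 0, 0, -1, 2]].
The roots have two lengths (squared-length ratio 2:1); the short ones are alpha_{1,2,4,5}. The associated Dynkin diagram is a chain of 5 nodes with a double edge at one end; the terminal node there is the unique long simple root (C_5), so the type is C_5 (the algebra sp(10)).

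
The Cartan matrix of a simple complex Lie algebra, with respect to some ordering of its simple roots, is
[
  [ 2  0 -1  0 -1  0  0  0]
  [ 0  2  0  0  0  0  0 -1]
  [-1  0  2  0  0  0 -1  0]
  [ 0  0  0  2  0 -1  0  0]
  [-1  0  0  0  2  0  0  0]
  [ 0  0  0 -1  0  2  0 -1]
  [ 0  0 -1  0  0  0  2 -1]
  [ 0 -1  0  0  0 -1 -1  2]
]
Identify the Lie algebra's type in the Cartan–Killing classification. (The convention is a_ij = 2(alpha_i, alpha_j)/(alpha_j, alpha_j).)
The matrix has rank 8 with 2's on the diagonal. Reading the off-diagonal entries as Dynkin edges (a single edge where a_ij = a_ji = -1; a double or triple edge where a_ij * a_ji = 2 or 3), the diagram is a chain of 7 nodes with one extra node attached to the third node from one end (E_8). One simple-root ordering that puts it in standard form is (alpha_4, alpha_2, alpha_6, alpha_8, alpha_7, alpha_3, alpha_1, alpha_5). So the algebra is type E_8.

E8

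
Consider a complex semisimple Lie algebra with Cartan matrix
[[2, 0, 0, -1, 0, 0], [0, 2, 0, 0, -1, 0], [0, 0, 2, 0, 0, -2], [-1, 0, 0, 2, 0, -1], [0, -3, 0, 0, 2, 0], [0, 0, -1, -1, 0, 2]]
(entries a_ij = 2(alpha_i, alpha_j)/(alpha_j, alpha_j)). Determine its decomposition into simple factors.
The diagram associated to this matrix has two connected components: the simple roots {alpha_1, alpha_3, alpha_4, alpha_6} form a chain of 4 nodes with a double edge at one end; the terminal node there is the unique long simple root (C_4), and {alpha_2, alpha_5} form two nodes joined by a triple edge (G_2). A semisimple Lie algebra decomposes uniquely as the direct sum of simple ideals, one per connected component of its Dynkin diagram, so g ≅ C_4 ⊕ G_2 (dimension 36 + 14 = 50).

C4 + G2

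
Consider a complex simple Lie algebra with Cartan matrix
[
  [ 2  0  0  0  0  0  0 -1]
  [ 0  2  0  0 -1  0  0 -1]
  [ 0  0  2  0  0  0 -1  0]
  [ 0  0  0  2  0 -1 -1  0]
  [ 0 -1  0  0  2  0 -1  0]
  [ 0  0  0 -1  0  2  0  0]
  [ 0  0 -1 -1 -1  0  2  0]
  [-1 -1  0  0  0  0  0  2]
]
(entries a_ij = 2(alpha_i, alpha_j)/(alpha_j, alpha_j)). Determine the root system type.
The matrix has rank 8 with 2's on the diagonal. Reading the off-diagonal entries as Dynkin edges (a single edge where a_ij = a_ji = -1; a double or triple edge where a_ij * a_ji = 2 or 3), the diagram is a chain of 7 nodes with one extra node attached to the third node from one end (E_8). One simple-root ordering that puts it in standard form is (alpha_6, alpha_3, alpha_4, alpha_7, alpha_5, alpha_2, alpha_8, alpha_1). So the algebra is type E_8.

E_8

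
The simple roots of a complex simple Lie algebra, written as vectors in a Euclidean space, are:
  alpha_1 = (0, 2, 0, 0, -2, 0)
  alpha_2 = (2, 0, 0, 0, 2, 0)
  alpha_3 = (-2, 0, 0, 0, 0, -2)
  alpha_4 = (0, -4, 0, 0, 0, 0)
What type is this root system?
Compute the Cartan integers a_ij = 2(alpha_i, alpha_j)/(alpha_j, alpha_j); the resulting 4x4 Cartan matrix is
[[2, -1, 0, -1], [-1, 2, -1, 0], [0, -1, 2, 0], [-2, 0, 0, 2]].
The roots have two lengths (squared-length ratio 2:1); the short ones are alpha_{1,2,3}. The associated Dynkin diagram is a chain of 4 nodes with a double edge at one end; the terminal node there is the unique long simple root (C_4), so the type is C_4 (the algebra sp(8)).

C_4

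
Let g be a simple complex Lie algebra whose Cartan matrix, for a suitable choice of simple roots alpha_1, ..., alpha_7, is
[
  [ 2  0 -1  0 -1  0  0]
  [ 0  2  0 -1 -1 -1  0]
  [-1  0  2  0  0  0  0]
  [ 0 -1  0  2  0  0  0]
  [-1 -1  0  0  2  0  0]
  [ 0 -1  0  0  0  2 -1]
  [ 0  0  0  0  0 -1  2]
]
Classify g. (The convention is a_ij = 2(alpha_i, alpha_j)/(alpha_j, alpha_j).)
type E_7

The matrix has rank 7 with 2's on the diagonal. Reading the off-diagonal entries as Dynkin edges (a single edge where a_ij = a_ji = -1; a double or triple edge where a_ij * a_ji = 2 or 3), the diagram is a chain of 6 nodes with one extra node attached to the third node from one end (E_7). One simple-root ordering that puts it in standard form is (alpha_7, alpha_4, alpha_6, alpha_2, alpha_5, alpha_1, alpha_3). So the algebra is type E_7.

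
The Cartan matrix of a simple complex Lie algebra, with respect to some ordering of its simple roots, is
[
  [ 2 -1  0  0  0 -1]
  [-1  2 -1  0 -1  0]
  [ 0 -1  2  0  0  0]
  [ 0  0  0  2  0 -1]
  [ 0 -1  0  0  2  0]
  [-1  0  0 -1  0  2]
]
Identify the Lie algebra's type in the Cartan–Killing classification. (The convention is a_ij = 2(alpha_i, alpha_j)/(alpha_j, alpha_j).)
D_6 (so(12))

The matrix has rank 6 with 2's on the diagonal. Reading the off-diagonal entries as Dynkin edges (a single edge where a_ij = a_ji = -1; a double or triple edge where a_ij * a_ji = 2 or 3), the diagram is a chain of 4 nodes with a fork of two nodes at one end (D_6). One simple-root ordering that puts it in standard form is (alpha_4, alpha_6, alpha_1, alpha_2, alpha_5, alpha_3). So the algebra is type D_6, i.e. so(12).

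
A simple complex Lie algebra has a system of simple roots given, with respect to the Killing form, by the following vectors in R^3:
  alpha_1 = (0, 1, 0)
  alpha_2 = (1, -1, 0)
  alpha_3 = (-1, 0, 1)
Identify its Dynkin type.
Compute the Cartan integers a_ij = 2(alpha_i, alpha_j)/(alpha_j, alpha_j); the resulting 3x3 Cartan matrix is
[[2, -1, 0], [-2, 2, -1], [0, -1, 2]].
The roots have two lengths (squared-length ratio 2:1); the short ones are alpha_{1}. The associated Dynkin diagram is a chain of 3 nodes with a double edge at one end; the terminal node there is the unique short simple root (B_3), so the type is B_3 (the algebra so(7)).

B3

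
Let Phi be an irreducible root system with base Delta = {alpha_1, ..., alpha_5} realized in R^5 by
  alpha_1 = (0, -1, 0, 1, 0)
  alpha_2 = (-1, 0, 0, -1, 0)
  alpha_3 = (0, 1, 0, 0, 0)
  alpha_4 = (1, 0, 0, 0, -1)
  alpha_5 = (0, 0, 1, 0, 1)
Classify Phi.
type B_5

Compute the Cartan integers a_ij = 2(alpha_i, alpha_j)/(alpha_j, alpha_j); the resulting 5x5 Cartan matrix is
[[2, -1, -2, 0, 0], [-1, 2, 0, -1, 0], [-1, 0, 2, 0, 0], [0, -1, 0, 2, -1], [0, 0, 0, -1, 2]].
The roots have two lengths (squared-length ratio 2:1); the short ones are alpha_{3}. The associated Dynkin diagram is a chain of 5 nodes with a double edge at one end; the terminal node there is the unique short simple root (B_5), so the type is B_5 (the algebra so(11)).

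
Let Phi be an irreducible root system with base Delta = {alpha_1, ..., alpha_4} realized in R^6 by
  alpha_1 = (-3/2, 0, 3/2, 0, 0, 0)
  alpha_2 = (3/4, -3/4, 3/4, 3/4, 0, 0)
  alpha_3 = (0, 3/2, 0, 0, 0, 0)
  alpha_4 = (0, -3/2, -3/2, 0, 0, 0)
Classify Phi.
Compute the Cartan integers a_ij = 2(alpha_i, alpha_j)/(alpha_j, alpha_j); the resulting 4x4 Cartan matrix is
[[2, 0, 0, -1], [0, 2, -1, 0], [0, -1, 2, -1], [-1, 0, -2, 2]].
The roots have two lengths (squared-length ratio 2:1); the short ones are alpha_{2,3}. The associated Dynkin diagram is a chain of 4 nodes with a double edge between the middle two (F_4), so the type is F_4.

F_4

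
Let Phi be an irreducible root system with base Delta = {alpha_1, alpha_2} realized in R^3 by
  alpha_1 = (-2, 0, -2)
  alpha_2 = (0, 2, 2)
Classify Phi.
A2

Compute the Cartan integers a_ij = 2(alpha_i, alpha_j)/(alpha_j, alpha_j); the resulting 2x2 Cartan matrix is
[[2, -1], [-1, 2]].
All simple roots have the same length, so the diagram is simply laced. The associated Dynkin diagram is a chain of 2 nodes with single edges (A_2), so the type is A_2 (the algebra sl(3)).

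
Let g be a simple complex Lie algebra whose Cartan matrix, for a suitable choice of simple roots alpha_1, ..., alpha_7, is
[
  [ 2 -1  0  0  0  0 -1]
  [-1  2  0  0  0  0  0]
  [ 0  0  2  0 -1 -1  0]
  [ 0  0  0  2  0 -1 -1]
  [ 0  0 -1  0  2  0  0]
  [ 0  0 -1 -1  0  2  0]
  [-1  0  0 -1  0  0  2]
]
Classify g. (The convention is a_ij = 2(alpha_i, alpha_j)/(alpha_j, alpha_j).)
The matrix has rank 7 with 2's on the diagonal. Reading the off-diagonal entries as Dynkin edges (a single edge where a_ij = a_ji = -1; a double or triple edge where a_ij * a_ji = 2 or 3), the diagram is a chain of 7 nodes with single edges (A_7). One simple-root ordering that puts it in standard form is (alpha_2, alpha_1, alpha_7, alpha_4, alpha_6, alpha_3, alpha_5). So the algebra is type A_7, i.e. sl(8).

A_7 (sl(8))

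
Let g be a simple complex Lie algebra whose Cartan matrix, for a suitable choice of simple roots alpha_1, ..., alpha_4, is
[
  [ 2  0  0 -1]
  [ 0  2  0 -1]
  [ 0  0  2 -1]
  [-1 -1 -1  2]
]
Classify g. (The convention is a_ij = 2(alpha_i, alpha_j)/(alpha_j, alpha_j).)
The matrix has rank 4 with 2's on the diagonal. Reading the off-diagonal entries as Dynkin edges (a single edge where a_ij = a_ji = -1; a double or triple edge where a_ij * a_ji = 2 or 3), the diagram is a chain of 2 nodes with a fork of two nodes at one end (D_4). One simple-root ordering that puts it in standard form is (alpha_1, alpha_4, alpha_2, alpha_3). So the algebra is type D_4, i.e. so(8).

D4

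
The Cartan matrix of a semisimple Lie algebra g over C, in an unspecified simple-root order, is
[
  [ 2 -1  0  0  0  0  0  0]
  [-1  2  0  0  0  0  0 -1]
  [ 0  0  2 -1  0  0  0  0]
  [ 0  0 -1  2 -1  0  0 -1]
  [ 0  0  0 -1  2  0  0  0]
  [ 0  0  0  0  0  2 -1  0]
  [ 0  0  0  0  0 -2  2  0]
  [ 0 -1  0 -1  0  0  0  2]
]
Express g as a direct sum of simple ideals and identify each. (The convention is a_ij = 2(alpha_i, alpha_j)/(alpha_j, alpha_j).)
The diagram associated to this matrix has two connected components: the simple roots {alpha_6, alpha_7} form a chain of 2 nodes with a double edge at one end; the terminal node there is the unique short simple root (B_2), and {alpha_1, alpha_2, alpha_3, alpha_4, alpha_5, alpha_8} form a chain of 4 nodes with a fork of two nodes at one end (D_6). A semisimple Lie algebra decomposes uniquely as the direct sum of simple ideals, one per connected component of its Dynkin diagram, so g ≅ B_2 ⊕ D_6 (dimension 10 + 66 = 76).

B_2 + D_6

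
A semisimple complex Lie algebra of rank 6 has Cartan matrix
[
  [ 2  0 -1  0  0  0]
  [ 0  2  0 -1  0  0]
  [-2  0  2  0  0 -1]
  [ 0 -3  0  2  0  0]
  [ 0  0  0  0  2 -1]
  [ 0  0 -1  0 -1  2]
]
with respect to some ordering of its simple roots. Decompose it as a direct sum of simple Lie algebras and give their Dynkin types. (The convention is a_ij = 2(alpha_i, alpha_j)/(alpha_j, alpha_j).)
B_4 + G_2

The diagram associated to this matrix has two connected components: the simple roots {alpha_1, alpha_3, alpha_5, alpha_6} form a chain of 4 nodes with a double edge at one end; the terminal node there is the unique short simple root (B_4), and {alpha_2, alpha_4} form two nodes joined by a triple edge (G_2). A semisimple Lie algebra decomposes uniquely as the direct sum of simple ideals, one per connected component of its Dynkin diagram, so g ≅ B_4 ⊕ G_2 (dimension 36 + 14 = 50).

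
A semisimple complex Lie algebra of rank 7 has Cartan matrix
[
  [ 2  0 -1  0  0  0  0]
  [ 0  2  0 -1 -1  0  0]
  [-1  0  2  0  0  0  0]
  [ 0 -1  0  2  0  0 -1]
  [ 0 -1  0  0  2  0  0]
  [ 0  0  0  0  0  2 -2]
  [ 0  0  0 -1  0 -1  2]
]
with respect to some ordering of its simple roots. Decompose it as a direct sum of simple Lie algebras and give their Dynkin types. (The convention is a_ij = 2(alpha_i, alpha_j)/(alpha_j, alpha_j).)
A2 ⊕ C5

The diagram associated to this matrix has two connected components: the simple roots {alpha_1, alpha_3} form a chain of 2 nodes with single edges (A_2), and {alpha_2, alpha_4, alpha_5, alpha_6, alpha_7} form a chain of 5 nodes with a double edge at one end; the terminal node there is the unique long simple root (C_5). A semisimple Lie algebra decomposes uniquely as the direct sum of simple ideals, one per connected component of its Dynkin diagram, so g ≅ A_2 ⊕ C_5 (dimension 8 + 55 = 63).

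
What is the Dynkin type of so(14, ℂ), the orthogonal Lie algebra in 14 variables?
D7

This is so(14) with 14 even, which has dimension 14(14-1)/2 = 91 and rank 14/2 = 7. In the classification of classical Lie algebras, the orthogonal algebra so(2n) in an even number of variables has type D_n; here n = 7, so the Dynkin diagram is a chain of 5 nodes with a fork of two nodes at one end (D_7). Hence the type is D_7.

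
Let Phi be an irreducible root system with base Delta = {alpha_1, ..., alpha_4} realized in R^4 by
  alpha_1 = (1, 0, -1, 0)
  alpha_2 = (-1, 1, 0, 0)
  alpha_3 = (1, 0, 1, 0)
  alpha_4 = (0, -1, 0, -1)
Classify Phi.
D4

Compute the Cartan integers a_ij = 2(alpha_i, alpha_j)/(alpha_j, alpha_j); the resulting 4x4 Cartan matrix is
[[2, -1, 0, 0], [-1, 2, -1, -1], [0, -1, 2, 0], [0, -1, 0, 2]].
All simple roots have the same length, so the diagram is simply laced. The associated Dynkin diagram is a chain of 2 nodes with a fork of two nodes at one end (D_4), so the type is D_4 (the algebra so(8)).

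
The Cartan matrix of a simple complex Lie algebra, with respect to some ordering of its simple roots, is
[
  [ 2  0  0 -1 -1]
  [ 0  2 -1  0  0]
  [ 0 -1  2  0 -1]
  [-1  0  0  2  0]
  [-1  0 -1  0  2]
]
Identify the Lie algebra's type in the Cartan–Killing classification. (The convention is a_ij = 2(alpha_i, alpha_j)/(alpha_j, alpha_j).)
A_5

The matrix has rank 5 with 2's on the diagonal. Reading the off-diagonal entries as Dynkin edges (a single edge where a_ij = a_ji = -1; a double or triple edge where a_ij * a_ji = 2 or 3), the diagram is a chain of 5 nodes with single edges (A_5). One simple-root ordering that puts it in standard form is (alpha_2, alpha_3, alpha_5, alpha_1, alpha_4). So the algebra is type A_5, i.e. sl(6).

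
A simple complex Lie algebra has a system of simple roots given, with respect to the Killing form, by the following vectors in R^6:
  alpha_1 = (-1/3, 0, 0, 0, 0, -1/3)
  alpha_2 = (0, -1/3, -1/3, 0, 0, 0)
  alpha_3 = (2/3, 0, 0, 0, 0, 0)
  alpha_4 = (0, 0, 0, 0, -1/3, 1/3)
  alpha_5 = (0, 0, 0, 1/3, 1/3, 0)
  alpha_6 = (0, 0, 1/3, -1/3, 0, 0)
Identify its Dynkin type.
Compute the Cartan integers a_ij = 2(alpha_i, alpha_j)/(alpha_j, alpha_j); the resulting 6x6 Cartan matrix is
[[2, 0, -1, -1, 0, 0], [0, 2, 0, 0, 0, -1], [-2, 0, 2, 0, 0, 0], [-1, 0, 0, 2, -1, 0], [0, 0, 0, -1, 2, -1], [0, -1, 0, 0, -1, 2]].
The roots have two lengths (squared-length ratio 2:1); the short ones are alpha_{1,2,4,5,6}. The associated Dynkin diagram is a chain of 6 nodes with a double edge at one end; the terminal node there is the unique long simple root (C_6), so the type is C_6 (the algebra sp(12)).

C_6 (sp(12))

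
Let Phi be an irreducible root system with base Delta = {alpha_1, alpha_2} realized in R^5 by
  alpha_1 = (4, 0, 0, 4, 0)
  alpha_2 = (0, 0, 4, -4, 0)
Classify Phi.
type A_2

Compute the Cartan integers a_ij = 2(alpha_i, alpha_j)/(alpha_j, alpha_j); the resulting 2x2 Cartan matrix is
[[2, -1], [-1, 2]].
All simple roots have the same length, so the diagram is simply laced. The associated Dynkin diagram is a chain of 2 nodes with single edges (A_2), so the type is A_2 (the algebra sl(3)).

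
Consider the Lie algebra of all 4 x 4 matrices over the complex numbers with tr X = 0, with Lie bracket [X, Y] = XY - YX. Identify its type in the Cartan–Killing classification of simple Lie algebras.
This is sl(4), which has dimension 4^2 - 1 = 15 and rank 4 - 1 = 3 (a Cartan subalgebra is the diagonal traceless matrices). In the classification of classical Lie algebras, the special linear algebra sl(n+1) has type A_n; here n = 3, so the Dynkin diagram is a chain of 3 nodes with single edges (A_3). Hence the type is A_3.

A3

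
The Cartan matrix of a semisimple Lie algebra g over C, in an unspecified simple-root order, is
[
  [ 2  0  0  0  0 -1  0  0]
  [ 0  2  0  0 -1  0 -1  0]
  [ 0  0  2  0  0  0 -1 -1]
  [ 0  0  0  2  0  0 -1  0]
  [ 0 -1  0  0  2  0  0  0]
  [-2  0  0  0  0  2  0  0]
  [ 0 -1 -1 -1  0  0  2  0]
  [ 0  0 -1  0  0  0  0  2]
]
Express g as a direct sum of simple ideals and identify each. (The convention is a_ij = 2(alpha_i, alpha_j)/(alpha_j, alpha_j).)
The diagram associated to this matrix has two connected components: the simple roots {alpha_1, alpha_6} form a chain of 2 nodes with a double edge at one end; the terminal node there is the unique short simple root (B_2), and {alpha_2, alpha_3, alpha_4, alpha_5, alpha_7, alpha_8} form a chain of 5 nodes with one extra node attached to the third node from one end (E_6). A semisimple Lie algebra decomposes uniquely as the direct sum of simple ideals, one per connected component of its Dynkin diagram, so g ≅ B_2 ⊕ E_6 (dimension 10 + 78 = 88).

B_2 (so(5)) ⊕ E_6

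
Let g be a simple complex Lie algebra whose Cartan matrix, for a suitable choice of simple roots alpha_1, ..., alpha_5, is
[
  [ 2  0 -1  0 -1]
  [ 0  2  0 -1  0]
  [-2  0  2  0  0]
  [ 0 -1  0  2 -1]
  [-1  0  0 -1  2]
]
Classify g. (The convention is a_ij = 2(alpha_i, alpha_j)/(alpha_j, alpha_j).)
type C_5

The matrix has rank 5 with 2's on the diagonal. Reading the off-diagonal entries as Dynkin edges (a single edge where a_ij = a_ji = -1; a double or triple edge where a_ij * a_ji = 2 or 3), the diagram is a chain of 5 nodes with a double edge at one end; the terminal node there is the unique long simple root (C_5). One simple-root ordering that puts it in standard form is (alpha_2, alpha_4, alpha_5, alpha_1, alpha_3). So the algebra is type C_5, i.e. sp(10).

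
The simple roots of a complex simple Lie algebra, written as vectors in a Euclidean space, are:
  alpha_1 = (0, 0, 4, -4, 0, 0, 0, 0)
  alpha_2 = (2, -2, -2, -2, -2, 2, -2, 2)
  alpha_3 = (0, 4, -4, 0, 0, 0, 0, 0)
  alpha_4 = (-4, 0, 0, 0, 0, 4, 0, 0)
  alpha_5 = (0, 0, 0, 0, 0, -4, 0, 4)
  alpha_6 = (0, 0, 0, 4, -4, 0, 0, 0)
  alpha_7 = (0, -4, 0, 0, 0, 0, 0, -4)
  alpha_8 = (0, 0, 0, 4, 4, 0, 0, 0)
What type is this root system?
Compute the Cartan integers a_ij = 2(alpha_i, alpha_j)/(alpha_j, alpha_j); the resulting 8x8 Cartan matrix is
[[2, 0, -1, 0, 0, -1, 0, -1], [0, 2, 0, 0, 0, 0, 0, -1], [-1, 0, 2, 0, 0, 0, -1, 0], [0, 0, 0, 2, -1, 0, 0, 0], [0, 0, 0, -1, 2, 0, -1, 0], [-1, 0, 0, 0, 0, 2, 0, 0], [0, 0, -1, 0, -1, 0, 2, 0], [-1, -1, 0, 0, 0, 0, 0, 2]].
All simple roots have the same length, so the diagram is simply laced. The associated Dynkin diagram is a chain of 7 nodes with one extra node attached to the third node from one end (E_8), so the type is E_8.

E_8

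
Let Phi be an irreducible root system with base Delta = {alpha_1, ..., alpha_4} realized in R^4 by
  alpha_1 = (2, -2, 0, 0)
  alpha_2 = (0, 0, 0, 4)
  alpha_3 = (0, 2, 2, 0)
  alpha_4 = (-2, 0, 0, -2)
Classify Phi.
Compute the Cartan integers a_ij = 2(alpha_i, alpha_j)/(alpha_j, alpha_j); the resulting 4x4 Cartan matrix is
[[2, 0, -1, -1], [0, 2, 0, -2], [-1, 0, 2, 0], [-1, -1, 0, 2]].
The roots have two lengths (squared-length ratio 2:1); the short ones are alpha_{1,3,4}. The associated Dynkin diagram is a chain of 4 nodes with a double edge at one end; the terminal node there is the unique long simple root (C_4), so the type is C_4 (the algebra sp(8)).

C4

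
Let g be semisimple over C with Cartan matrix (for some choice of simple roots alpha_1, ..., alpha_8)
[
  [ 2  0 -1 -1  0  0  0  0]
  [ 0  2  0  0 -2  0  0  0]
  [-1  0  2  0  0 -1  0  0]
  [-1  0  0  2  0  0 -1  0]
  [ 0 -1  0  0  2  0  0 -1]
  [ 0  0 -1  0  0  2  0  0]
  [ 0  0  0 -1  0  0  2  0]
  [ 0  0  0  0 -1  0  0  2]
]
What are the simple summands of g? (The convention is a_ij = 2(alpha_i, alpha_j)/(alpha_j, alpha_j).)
type A_5 + type C_3

The diagram associated to this matrix has two connected components: the simple roots {alpha_1, alpha_3, alpha_4, alpha_6, alpha_7} form a chain of 5 nodes with single edges (A_5), and {alpha_2, alpha_5, alpha_8} form a chain of 3 nodes with a double edge at one end; the terminal node there is the unique long simple root (C_3). A semisimple Lie algebra decomposes uniquely as the direct sum of simple ideals, one per connected component of its Dynkin diagram, so g ≅ A_5 ⊕ C_3 (dimension 35 + 21 = 56).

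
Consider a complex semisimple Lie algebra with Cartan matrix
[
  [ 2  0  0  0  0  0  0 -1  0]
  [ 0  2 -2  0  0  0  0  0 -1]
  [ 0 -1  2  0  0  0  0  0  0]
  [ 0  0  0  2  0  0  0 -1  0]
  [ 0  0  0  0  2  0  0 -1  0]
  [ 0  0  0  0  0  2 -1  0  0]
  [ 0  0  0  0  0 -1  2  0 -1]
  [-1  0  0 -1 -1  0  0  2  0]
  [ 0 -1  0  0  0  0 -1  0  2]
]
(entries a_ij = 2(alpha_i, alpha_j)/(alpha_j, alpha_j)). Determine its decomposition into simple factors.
The diagram associated to this matrix has two connected components: the simple roots {alpha_2, alpha_3, alpha_6, alpha_7, alpha_9} form a chain of 5 nodes with a double edge at one end; the terminal node there is the unique short simple root (B_5), and {alpha_1, alpha_4, alpha_5, alpha_8} form a chain of 2 nodes with a fork of two nodes at one end (D_4). A semisimple Lie algebra decomposes uniquely as the direct sum of simple ideals, one per connected component of its Dynkin diagram, so g ≅ B_5 ⊕ D_4 (dimension 55 + 28 = 83).

B_5 + D_4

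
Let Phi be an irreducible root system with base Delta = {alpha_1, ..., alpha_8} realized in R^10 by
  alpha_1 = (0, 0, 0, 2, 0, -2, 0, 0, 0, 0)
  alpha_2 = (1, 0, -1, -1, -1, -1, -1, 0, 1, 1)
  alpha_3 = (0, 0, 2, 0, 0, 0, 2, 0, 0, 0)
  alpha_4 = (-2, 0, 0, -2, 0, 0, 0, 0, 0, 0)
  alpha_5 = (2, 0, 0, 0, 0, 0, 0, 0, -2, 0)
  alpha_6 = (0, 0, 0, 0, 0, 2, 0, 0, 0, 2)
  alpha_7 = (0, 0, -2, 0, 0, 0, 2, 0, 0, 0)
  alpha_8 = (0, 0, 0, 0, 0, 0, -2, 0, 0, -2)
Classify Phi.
Compute the Cartan integers a_ij = 2(alpha_i, alpha_j)/(alpha_j, alpha_j); the resulting 8x8 Cartan matrix is
[[2, 0, 0, -1, 0, -1, 0, 0], [0, 2, -1, 0, 0, 0, 0, 0], [0, -1, 2, 0, 0, 0, 0, -1], [-1, 0, 0, 2, -1, 0, 0, 0], [0, 0, 0, -1, 2, 0, 0, 0], [-1, 0, 0, 0, 0, 2, 0, -1], [0, 0, 0, 0, 0, 0, 2, -1], [0, 0, -1, 0, 0, -1, -1, 2]].
All simple roots have the same length, so the diagram is simply laced. The associated Dynkin diagram is a chain of 7 nodes with one extra node attached to the third node from one end (E_8), so the type is E_8.

E_8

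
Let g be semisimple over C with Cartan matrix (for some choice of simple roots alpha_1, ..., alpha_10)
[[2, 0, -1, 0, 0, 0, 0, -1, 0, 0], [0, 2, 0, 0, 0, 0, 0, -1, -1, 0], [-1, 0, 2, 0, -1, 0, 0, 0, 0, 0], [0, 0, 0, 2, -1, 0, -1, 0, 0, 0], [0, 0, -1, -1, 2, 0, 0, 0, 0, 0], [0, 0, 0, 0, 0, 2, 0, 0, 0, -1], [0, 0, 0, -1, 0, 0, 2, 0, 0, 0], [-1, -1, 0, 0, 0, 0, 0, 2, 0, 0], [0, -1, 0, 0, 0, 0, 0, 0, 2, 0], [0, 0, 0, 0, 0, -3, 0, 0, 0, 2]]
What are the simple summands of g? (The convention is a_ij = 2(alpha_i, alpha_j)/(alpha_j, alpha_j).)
The diagram associated to this matrix has two connected components: the simple roots {alpha_1, alpha_2, alpha_3, alpha_4, alpha_5, alpha_7, alpha_8, alpha_9} form a chain of 8 nodes with single edges (A_8), and {alpha_6, alpha_10} form two nodes joined by a triple edge (G_2). A semisimple Lie algebra decomposes uniquely as the direct sum of simple ideals, one per connected component of its Dynkin diagram, so g ≅ A_8 ⊕ G_2 (dimension 80 + 14 = 94).

A8 ⊕ G2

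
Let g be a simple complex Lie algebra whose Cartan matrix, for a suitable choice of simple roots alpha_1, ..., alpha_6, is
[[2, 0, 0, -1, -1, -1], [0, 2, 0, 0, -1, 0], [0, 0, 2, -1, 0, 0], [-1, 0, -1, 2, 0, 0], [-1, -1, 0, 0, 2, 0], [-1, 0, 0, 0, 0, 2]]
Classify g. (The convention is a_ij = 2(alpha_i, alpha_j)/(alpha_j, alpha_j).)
E6

The matrix has rank 6 with 2's on the diagonal. Reading the off-diagonal entries as Dynkin edges (a single edge where a_ij = a_ji = -1; a double or triple edge where a_ij * a_ji = 2 or 3), the diagram is a chain of 5 nodes with one extra node attached to the third node from one end (E_6). One simple-root ordering that puts it in standard form is (alpha_3, alpha_6, alpha_4, alpha_1, alpha_5, alpha_2). So the algebra is type E_6.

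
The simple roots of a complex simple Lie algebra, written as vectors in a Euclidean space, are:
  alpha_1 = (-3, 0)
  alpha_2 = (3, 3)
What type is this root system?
type B_2

Compute the Cartan integers a_ij = 2(alpha_i, alpha_j)/(alpha_j, alpha_j); the resulting 2x2 Cartan matrix is
[[2, -1], [-2, 2]].
The roots have two lengths (squared-length ratio 2:1); the short ones are alpha_{1}. The associated Dynkin diagram is a chain of 2 nodes with a double edge at one end; the terminal node there is the unique short simple root (B_2), so the type is B_2 (the algebra so(5)).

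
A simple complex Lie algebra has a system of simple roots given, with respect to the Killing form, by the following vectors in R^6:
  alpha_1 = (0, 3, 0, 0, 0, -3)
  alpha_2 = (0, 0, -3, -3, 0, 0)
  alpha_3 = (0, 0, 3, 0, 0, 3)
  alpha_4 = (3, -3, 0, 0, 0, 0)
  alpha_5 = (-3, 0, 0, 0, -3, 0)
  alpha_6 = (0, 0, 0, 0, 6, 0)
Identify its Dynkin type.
Compute the Cartan integers a_ij = 2(alpha_i, alpha_j)/(alpha_j, alpha_j); the resulting 6x6 Cartan matrix is
[[2, 0, -1, -1, 0, 0], [0, 2, -1, 0, 0, 0], [-1, -1, 2, 0, 0, 0], [-1, 0, 0, 2, -1, 0], [0, 0, 0, -1, 2, -1], [0, 0, 0, 0, -2, 2]].
The roots have two lengths (squared-length ratio 2:1); the short ones are alpha_{1,2,3,4,5}. The associated Dynkin diagram is a chain of 6 nodes with a double edge at one end; the terminal node there is the unique long simple root (C_6), so the type is C_6 (the algebra sp(12)).

type C_6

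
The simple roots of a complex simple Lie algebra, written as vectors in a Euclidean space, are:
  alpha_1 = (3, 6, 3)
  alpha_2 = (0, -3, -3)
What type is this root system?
G2

Compute the Cartan integers a_ij = 2(alpha_i, alpha_j)/(alpha_j, alpha_j); the resulting 2x2 Cartan matrix is
[[2, -3], [-1, 2]].
The roots have two lengths (squared-length ratio 3:1); the short ones are alpha_{2}. The associated Dynkin diagram is two nodes joined by a triple edge (G_2), so the type is G_2.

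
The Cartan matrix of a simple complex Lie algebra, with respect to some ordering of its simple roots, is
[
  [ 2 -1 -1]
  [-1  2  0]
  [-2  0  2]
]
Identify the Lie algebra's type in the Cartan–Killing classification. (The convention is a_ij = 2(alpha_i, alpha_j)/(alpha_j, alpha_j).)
C_3 (sp(6))

The matrix has rank 3 with 2's on the diagonal. Reading the off-diagonal entries as Dynkin edges (a single edge where a_ij = a_ji = -1; a double or triple edge where a_ij * a_ji = 2 or 3), the diagram is a chain of 3 nodes with a double edge at one end; the terminal node there is the unique long simple root (C_3). One simple-root ordering that puts it in standard form is (alpha_2, alpha_1, alpha_3). So the algebra is type C_3, i.e. sp(6).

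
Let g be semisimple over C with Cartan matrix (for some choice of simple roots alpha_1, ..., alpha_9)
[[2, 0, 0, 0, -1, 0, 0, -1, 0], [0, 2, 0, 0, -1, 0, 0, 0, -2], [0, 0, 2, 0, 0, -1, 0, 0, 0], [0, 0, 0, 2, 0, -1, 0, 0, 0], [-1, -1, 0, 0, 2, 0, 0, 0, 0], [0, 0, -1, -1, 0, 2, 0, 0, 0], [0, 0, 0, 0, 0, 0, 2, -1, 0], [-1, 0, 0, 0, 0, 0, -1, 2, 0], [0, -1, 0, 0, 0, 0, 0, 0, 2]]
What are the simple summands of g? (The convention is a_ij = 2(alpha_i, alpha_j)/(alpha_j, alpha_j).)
A_3 (sl(4)) + B_6 (so(13))

The diagram associated to this matrix has two connected components: the simple roots {alpha_3, alpha_4, alpha_6} form a chain of 3 nodes with single edges (A_3), and {alpha_1, alpha_2, alpha_5, alpha_7, alpha_8, alpha_9} form a chain of 6 nodes with a double edge at one end; the terminal node there is the unique short simple root (B_6). A semisimple Lie algebra decomposes uniquely as the direct sum of simple ideals, one per connected component of its Dynkin diagram, so g ≅ A_3 ⊕ B_6 (dimension 15 + 78 = 93).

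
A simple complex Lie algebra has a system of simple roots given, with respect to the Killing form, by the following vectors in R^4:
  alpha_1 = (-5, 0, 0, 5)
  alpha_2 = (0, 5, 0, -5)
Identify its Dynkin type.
Compute the Cartan integers a_ij = 2(alpha_i, alpha_j)/(alpha_j, alpha_j); the resulting 2x2 Cartan matrix is
[[2, -1], [-1, 2]].
All simple roots have the same length, so the diagram is simply laced. The associated Dynkin diagram is a chain of 2 nodes with single edges (A_2), so the type is A_2 (the algebra sl(3)).

A2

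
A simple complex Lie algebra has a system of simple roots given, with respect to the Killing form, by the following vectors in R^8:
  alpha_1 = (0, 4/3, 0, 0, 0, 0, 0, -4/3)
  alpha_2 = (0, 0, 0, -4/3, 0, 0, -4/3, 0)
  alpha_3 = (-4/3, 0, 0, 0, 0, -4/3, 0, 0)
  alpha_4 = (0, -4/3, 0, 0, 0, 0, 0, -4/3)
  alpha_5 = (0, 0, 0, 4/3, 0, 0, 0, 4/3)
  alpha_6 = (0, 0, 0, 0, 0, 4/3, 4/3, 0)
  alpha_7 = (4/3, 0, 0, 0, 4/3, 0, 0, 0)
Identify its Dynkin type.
Compute the Cartan integers a_ij = 2(alpha_i, alpha_j)/(alpha_j, alpha_j); the resulting 7x7 Cartan matrix is
[[2, 0, 0, 0, -1, 0, 0], [0, 2, 0, 0, -1, -1, 0], [0, 0, 2, 0, 0, -1, -1], [0, 0, 0, 2, -1, 0, 0], [-1, -1, 0, -1, 2, 0, 0], [0, -1, -1, 0, 0, 2, 0], [0, 0, -1, 0, 0, 0, 2]].
All simple roots have the same length, so the diagram is simply laced. The associated Dynkin diagram is a chain of 5 nodes with a fork of two nodes at one end (D_7), so the type is D_7 (the algebra so(14)).

type D_7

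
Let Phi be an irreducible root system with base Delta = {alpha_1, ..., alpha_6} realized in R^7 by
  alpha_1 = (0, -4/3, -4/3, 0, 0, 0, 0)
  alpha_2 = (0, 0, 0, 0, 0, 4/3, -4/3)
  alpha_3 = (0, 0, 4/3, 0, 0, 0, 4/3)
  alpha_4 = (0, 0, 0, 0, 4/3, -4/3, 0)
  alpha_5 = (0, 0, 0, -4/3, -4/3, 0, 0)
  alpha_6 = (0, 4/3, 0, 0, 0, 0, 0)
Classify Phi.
type B_6

Compute the Cartan integers a_ij = 2(alpha_i, alpha_j)/(alpha_j, alpha_j); the resulting 6x6 Cartan matrix is
[[2, 0, -1, 0, 0, -2], [0, 2, -1, -1, 0, 0], [-1, -1, 2, 0, 0, 0], [0, -1, 0, 2, -1, 0], [0, 0, 0, -1, 2, 0], [-1, 0, 0, 0, 0, 2]].
The roots have two lengths (squared-length ratio 2:1); the short ones are alpha_{6}. The associated Dynkin diagram is a chain of 6 nodes with a double edge at one end; the terminal node there is the unique short simple root (B_6), so the type is B_6 (the algebra so(13)).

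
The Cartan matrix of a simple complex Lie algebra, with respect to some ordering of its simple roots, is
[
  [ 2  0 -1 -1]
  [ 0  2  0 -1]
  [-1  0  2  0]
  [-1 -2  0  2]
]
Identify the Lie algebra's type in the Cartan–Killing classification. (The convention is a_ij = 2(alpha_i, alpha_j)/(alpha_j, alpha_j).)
B4

The matrix has rank 4 with 2's on the diagonal. Reading the off-diagonal entries as Dynkin edges (a single edge where a_ij = a_ji = -1; a double or triple edge where a_ij * a_ji = 2 or 3), the diagram is a chain of 4 nodes with a double edge at one end; the terminal node there is the unique short simple root (B_4). One simple-root ordering that puts it in standard form is (alpha_3, alpha_1, alpha_4, alpha_2). So the algebra is type B_4, i.e. so(9).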